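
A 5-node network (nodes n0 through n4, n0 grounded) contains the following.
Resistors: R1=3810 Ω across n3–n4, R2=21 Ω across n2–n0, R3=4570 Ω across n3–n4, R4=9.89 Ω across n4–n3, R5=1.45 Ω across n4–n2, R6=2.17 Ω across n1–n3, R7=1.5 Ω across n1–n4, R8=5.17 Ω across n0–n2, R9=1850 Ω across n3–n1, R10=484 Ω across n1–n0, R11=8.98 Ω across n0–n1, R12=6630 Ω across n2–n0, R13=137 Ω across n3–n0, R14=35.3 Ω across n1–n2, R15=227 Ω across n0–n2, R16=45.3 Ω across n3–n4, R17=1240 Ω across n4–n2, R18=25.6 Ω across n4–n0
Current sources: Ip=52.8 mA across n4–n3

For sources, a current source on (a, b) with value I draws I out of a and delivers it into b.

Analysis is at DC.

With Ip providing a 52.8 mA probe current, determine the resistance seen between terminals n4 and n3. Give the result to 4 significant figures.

MNA unknowns: 4 node voltages V₁..V_4
R1: Y=0.0002625 on G[3,4]
R2: Y=0.04762 on G[2,0]
R3: Y=0.0002188 on G[3,4]
R4: Y=0.1011 on G[4,3]
R5: Y=0.6897 on G[4,2]
R6: Y=0.4608 on G[1,3]
R7: Y=0.6667 on G[1,4]
R8: Y=0.1934 on G[0,2]
R9: Y=0.0005405 on G[3,1]
R10: Y=0.002066 on G[1,0]
R11: Y=0.1114 on G[0,1]
R12: Y=0.0001508 on G[2,0]
R13: Y=0.007299 on G[3,0]
R14: Y=0.02833 on G[1,2]
R15: Y=0.004405 on G[0,2]
R16: Y=0.02208 on G[3,4]
R17: Y=0.0008065 on G[4,2]
R18: Y=0.03906 on G[4,0]
Ip: z[4]−=0.0528, z[3]+=0.0528
solve → V1=0.02837, V2=-0.01317, V3=0.1071, V4=-0.01956

R_eq = 2.400 Ω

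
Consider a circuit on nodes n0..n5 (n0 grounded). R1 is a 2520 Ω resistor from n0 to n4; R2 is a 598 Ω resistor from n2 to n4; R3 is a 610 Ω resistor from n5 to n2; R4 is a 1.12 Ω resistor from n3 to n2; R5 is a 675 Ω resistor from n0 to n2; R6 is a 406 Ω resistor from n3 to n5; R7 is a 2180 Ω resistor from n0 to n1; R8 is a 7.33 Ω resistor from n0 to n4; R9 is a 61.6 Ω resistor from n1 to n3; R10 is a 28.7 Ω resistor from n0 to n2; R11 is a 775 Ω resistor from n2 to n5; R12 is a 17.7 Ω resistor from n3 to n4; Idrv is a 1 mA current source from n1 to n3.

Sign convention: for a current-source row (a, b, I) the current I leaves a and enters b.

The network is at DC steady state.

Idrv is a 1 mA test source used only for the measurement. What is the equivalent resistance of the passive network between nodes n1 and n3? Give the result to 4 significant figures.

Element admittances at DC:
  Y(R1) = 0.0003968 S between n0,n4
  Y(R2) = 0.001672 S between n2,n4
  Y(R3) = 0.001639 S between n5,n2
  Y(R4) = 0.8929 S between n3,n2
  Y(R5) = 0.001481 S between n0,n2
  Y(R6) = 0.002463 S between n3,n5
  Y(R7) = 0.0004587 S between n0,n1
  Y(R8) = 0.1364 S between n0,n4
  Y(R9) = 0.01623 S between n1,n3
  Y(R10) = 0.03484 S between n0,n2
  Y(R11) = 0.001290 S between n2,n5
  Y(R12) = 0.05650 S between n3,n4
  Idrv: injects 0.001 A into n3 (from n1)
Assemble and solve the 5×5 MNA system:
  V(n1)=-0.05956  V(n2)=0.0003467  V(n3)=0.0003612  V(n4)=0.0001076  V(n5)=0.0003533

R_eq = 59.92 Ω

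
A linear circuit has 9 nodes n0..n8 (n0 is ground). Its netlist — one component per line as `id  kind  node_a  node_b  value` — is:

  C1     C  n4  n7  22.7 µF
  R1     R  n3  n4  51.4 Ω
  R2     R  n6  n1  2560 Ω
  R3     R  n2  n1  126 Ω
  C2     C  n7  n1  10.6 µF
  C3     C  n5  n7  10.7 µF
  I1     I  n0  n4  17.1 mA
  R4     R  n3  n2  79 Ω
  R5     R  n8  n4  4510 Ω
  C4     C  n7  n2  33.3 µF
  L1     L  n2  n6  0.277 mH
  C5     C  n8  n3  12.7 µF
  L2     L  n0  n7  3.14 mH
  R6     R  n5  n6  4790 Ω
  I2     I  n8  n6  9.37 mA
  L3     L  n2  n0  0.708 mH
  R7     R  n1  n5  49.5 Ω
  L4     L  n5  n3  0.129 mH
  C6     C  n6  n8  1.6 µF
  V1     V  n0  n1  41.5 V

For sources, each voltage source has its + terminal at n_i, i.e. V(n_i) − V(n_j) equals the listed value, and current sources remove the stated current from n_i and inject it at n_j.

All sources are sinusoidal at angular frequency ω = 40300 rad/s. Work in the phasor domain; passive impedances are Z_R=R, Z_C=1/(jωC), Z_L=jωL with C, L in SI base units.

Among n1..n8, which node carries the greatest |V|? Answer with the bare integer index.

6

Element admittances at ω=40300 rad/s:
  Y(C1) = 0.000+0.9148j S between n4,n7
  Y(R1) = 0.01946+0.000j S between n3,n4
  Y(R2) = 0.0003906+0.000j S between n6,n1
  Y(R3) = 0.007937+0.000j S between n2,n1
  Y(C2) = 0.000+0.4272j S between n7,n1
  Y(C3) = 0.000+0.4312j S between n5,n7
  I1: injects 0.0171 A into n4 (from n0)
  Y(R4) = 0.01266+0.000j S between n3,n2
  Y(R5) = 0.0002217+0.000j S between n8,n4
  Y(C4) = 0.000+1.342j S between n7,n2
  Y(L1) = 0.000-0.08958j S between n2,n6
  Y(C5) = 0.000+0.5118j S between n8,n3
  Y(L2) = 0.000-0.007903j S between n0,n7
  Y(R6) = 0.0002088+0.000j S between n5,n6
  I2: injects 0.00937 A into n6 (from n8)
  Y(L3) = 0.000-0.03505j S between n2,n0
  Y(R7) = 0.02020+0.000j S between n1,n5
  Y(L4) = 0.000-0.1924j S between n5,n3
  Y(C6) = 0.000+0.06448j S between n6,n8
  V1: constraint V(n0)−V(n1) = 41.5
Assemble and solve the 9×9 MNA system:
  V(n1)=-41.50+0.000j  V(n2)=-47.22-0.6208j  V(n3)=-45.42-1.154j  V(n4)=-46.22-0.5005j  V(n5)=-46.80-0.3553j  V(n6)=-50.41+0.7117j  V(n7)=-46.20-0.4648j  V(n8)=-45.98-0.9286j
  i(V1)=-0.04253+2.020j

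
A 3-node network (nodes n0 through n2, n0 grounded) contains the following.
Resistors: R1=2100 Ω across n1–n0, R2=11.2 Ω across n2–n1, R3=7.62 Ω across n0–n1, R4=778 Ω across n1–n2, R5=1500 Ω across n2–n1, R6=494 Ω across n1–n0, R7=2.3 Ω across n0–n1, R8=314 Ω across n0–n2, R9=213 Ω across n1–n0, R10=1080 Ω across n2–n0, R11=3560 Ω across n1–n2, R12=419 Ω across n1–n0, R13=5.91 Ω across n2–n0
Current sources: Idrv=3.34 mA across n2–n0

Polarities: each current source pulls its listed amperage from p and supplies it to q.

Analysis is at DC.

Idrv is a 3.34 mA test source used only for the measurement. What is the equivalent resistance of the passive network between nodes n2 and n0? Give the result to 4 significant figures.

Apply KCL at each of the 2 non-ground nodes and solve the resulting linear system.
Node n1: branches {R1, R2, R3, R4, R5, R6, R7, R9, R11, R12} → V_1 = -0.001816
Node n2: branches {R2, R4, R5, R8, R10, R11, R13, Idrv} → V_2 = -0.01324

R_eq = 3.964 Ω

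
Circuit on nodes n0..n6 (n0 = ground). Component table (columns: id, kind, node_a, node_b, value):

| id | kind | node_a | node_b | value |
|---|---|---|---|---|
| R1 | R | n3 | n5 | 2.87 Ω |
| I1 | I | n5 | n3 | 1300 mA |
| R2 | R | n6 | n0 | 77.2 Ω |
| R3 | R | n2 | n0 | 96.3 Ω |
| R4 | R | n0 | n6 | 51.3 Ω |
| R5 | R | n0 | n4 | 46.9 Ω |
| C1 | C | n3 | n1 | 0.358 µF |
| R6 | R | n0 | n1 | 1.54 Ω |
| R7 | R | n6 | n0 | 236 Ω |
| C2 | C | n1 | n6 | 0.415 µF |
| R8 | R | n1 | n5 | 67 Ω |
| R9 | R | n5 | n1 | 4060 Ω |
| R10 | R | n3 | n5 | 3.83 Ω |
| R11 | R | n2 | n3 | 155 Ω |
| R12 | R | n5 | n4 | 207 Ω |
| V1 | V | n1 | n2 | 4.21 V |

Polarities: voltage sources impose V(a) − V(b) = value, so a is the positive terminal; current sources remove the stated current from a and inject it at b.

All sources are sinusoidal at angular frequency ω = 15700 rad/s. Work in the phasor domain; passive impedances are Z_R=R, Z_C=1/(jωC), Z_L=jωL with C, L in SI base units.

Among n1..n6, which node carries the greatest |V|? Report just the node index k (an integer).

Element admittances at ω=15700 rad/s:
  Y(R1) = 0.3484+0.000j S between n3,n5
  I1: injects 1.3 A into n3 (from n5)
  Y(R2) = 0.01295+0.000j S between n6,n0
  Y(R3) = 0.01038+0.000j S between n2,n0
  Y(R4) = 0.01949+0.000j S between n0,n6
  Y(R5) = 0.02132+0.000j S between n0,n4
  Y(C1) = 0.000+0.005621j S between n3,n1
  Y(R6) = 0.6494+0.000j S between n0,n1
  Y(R7) = 0.004237+0.000j S between n6,n0
  Y(C2) = 0.000+0.006515j S between n1,n6
  Y(R8) = 0.01493+0.000j S between n1,n5
  Y(R9) = 0.0002463+0.000j S between n5,n1
  Y(R10) = 0.2611+0.000j S between n3,n5
  Y(R11) = 0.006452+0.000j S between n2,n3
  Y(R12) = 0.004831+0.000j S between n5,n4
  V1: constraint V(n1)−V(n2) = 4.21
Assemble and solve the 7×7 MNA system:
  V(n1)=0.07537-0.0001218j  V(n2)=-4.135-0.0001218j  V(n3)=0.5353-0.1036j  V(n4)=-0.2858-0.01855j  V(n5)=-1.547-0.1004j  V(n6)=0.002326+0.01297j
  i(V1)=-0.07306+0.0006662j

2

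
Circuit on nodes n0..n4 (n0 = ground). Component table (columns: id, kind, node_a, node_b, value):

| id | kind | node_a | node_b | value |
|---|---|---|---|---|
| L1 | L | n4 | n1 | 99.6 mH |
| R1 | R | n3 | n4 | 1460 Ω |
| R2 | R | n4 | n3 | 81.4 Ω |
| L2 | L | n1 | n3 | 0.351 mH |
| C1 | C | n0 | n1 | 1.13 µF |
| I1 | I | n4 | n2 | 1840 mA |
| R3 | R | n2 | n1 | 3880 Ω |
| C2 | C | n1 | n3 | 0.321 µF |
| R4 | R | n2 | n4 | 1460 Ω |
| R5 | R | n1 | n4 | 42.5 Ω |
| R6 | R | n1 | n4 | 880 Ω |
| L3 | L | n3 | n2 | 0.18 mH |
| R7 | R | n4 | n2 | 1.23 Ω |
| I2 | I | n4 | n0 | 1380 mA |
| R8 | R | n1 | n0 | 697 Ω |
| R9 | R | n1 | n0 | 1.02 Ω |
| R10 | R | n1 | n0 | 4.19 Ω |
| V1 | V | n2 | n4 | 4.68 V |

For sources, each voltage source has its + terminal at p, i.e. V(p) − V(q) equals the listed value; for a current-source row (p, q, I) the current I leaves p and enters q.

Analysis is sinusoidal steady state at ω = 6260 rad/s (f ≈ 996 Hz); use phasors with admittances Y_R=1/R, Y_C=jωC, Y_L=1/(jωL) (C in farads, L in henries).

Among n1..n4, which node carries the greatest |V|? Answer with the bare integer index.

Element admittances at ω=6260 rad/s:
  Y(L1) = 0.000-0.001604j S between n4,n1
  Y(R1) = 0.0006849+0.000j S between n3,n4
  Y(R2) = 0.01229+0.000j S between n4,n3
  Y(L2) = 0.000-0.4551j S between n1,n3
  Y(C1) = 0.000+0.007074j S between n0,n1
  I1: injects 1.84 A into n2 (from n4)
  Y(R3) = 0.0002577+0.000j S between n2,n1
  Y(C2) = 0.000+0.002009j S between n1,n3
  Y(R4) = 0.0006849+0.000j S between n2,n4
  Y(R5) = 0.02353+0.000j S between n1,n4
  Y(R6) = 0.001136+0.000j S between n1,n4
  Y(L3) = 0.000-0.8875j S between n3,n2
  Y(R7) = 0.8130+0.000j S between n4,n2
  I2: injects 1.38 A into n0 (from n4)
  Y(R8) = 0.001435+0.000j S between n1,n0
  Y(R9) = 0.9804+0.000j S between n1,n0
  Y(R10) = 0.2387+0.000j S between n1,n0
  V1: constraint V(n2)−V(n4) = 4.68
Assemble and solve the 5×5 MNA system:
  V(n1)=-1.131+0.006553j  V(n2)=-1.464-4.089j  V(n3)=-1.338-2.752j  V(n4)=-6.144-4.089j
  i(V1)=-0.7806-0.1103j

4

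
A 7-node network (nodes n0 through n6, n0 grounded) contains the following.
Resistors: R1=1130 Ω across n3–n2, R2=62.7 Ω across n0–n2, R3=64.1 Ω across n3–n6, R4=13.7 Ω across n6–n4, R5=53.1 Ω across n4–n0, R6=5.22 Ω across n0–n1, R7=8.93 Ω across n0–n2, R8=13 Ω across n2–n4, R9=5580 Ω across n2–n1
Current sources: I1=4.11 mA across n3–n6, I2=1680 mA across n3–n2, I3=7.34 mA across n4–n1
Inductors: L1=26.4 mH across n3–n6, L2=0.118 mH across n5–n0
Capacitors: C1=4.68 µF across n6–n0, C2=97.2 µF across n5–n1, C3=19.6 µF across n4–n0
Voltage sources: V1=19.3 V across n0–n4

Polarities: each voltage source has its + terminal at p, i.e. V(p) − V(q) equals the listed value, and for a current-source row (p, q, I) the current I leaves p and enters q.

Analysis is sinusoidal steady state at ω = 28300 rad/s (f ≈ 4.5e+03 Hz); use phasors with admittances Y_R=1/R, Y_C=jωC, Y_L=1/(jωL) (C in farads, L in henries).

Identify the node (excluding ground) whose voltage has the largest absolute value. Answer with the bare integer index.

3

Apply KCL at each of the 6 non-ground nodes and solve the resulting linear system.
Node n1: branches {R6, I3, C2, R9} → V_1 = 0.009497+0.01668j
Node n2: branches {R1, R2, I2, R7, R8, R9} → V_2 = 0.4741+0.03517j
Node n3: branches {R1, I1, R3, L1, I2} → V_3 = -110.5+8.180j
Node n4: branches {R4, R5, I3, R8, C3, V1} → V_4 = -19.30+0.000j
Node n5: branches {L2, C2} → V_5 = 0.01066+0.01871j
Node n6: branches {I1, R3, R4, L1, C1} → V_6 = -9.587+17.30j
Source currents: i(V1)=-2.586-11.97j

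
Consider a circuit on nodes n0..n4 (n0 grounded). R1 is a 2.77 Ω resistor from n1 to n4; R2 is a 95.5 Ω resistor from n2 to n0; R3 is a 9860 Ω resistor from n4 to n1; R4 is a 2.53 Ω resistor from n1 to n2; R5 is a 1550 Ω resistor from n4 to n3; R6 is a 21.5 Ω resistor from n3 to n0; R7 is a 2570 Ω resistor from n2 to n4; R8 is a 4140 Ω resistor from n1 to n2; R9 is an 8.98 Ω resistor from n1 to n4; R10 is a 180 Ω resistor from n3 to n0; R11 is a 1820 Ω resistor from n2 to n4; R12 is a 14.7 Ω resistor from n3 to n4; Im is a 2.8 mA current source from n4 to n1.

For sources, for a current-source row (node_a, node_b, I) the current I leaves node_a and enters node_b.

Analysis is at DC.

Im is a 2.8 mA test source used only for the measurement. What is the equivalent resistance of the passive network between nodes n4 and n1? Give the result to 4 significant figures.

R_eq = 2.079 Ω

Apply KCL at each of the 4 non-ground nodes and solve the resulting linear system.
Node n1: branches {R1, R3, R4, R8, R9, Im} → V_1 = 0.004334
Node n2: branches {R2, R4, R7, R8, R11} → V_2 = 0.004209
Node n3: branches {R5, R6, R10, R12} → V_3 = -0.0008464
Node n4: branches {R1, R3, R5, R7, R9, R11, R12, Im} → V_4 = -0.001488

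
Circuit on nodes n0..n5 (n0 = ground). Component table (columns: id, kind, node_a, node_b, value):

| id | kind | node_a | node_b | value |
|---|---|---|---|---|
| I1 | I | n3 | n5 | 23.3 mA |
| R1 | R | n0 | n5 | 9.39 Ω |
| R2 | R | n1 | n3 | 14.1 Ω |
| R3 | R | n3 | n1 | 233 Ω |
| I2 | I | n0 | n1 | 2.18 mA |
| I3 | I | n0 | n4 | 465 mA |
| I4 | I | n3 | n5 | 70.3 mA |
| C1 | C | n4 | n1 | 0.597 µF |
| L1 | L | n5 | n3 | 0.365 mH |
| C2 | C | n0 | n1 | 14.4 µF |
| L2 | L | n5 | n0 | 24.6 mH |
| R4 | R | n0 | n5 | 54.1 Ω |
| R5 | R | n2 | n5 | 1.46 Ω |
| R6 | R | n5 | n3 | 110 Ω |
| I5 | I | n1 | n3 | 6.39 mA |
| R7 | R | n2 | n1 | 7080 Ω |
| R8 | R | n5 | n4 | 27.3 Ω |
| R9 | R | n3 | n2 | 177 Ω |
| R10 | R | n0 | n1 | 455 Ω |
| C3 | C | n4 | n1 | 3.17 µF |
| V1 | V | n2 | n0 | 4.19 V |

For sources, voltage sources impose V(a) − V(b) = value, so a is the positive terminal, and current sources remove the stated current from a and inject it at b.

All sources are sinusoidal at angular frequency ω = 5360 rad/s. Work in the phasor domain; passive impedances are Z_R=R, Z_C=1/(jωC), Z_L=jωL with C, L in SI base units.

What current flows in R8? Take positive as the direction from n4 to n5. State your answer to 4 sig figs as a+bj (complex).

Element admittances at ω=5360 rad/s:
  I1: injects 0.0233 A into n5 (from n3)
  Y(R1) = 0.1065+0.000j S between n0,n5
  Y(R2) = 0.07092+0.000j S between n1,n3
  Y(R3) = 0.004292+0.000j S between n3,n1
  I2: injects 0.00218 A into n1 (from n0)
  I3: injects 0.465 A into n4 (from n0)
  I4: injects 0.0703 A into n5 (from n3)
  Y(C1) = 0.000+0.003200j S between n4,n1
  Y(L1) = 0.000-0.5111j S between n5,n3
  Y(C2) = 0.000+0.07718j S between n0,n1
  Y(L2) = 0.000-0.007584j S between n5,n0
  Y(R4) = 0.01848+0.000j S between n0,n5
  Y(R5) = 0.6849+0.000j S between n2,n5
  Y(R6) = 0.009091+0.000j S between n5,n3
  I5: injects 0.00639 A into n3 (from n1)
  Y(R7) = 0.0001412+0.000j S between n2,n1
  Y(R8) = 0.03663+0.000j S between n5,n4
  Y(R9) = 0.005650+0.000j S between n3,n2
  Y(R10) = 0.002198+0.000j S between n0,n1
  Y(C3) = 0.000+0.01699j S between n4,n1
  V1: constraint V(n2)−V(n0) = 4.19
Assemble and solve the 6×6 MNA system:
  V(n1)=3.676-1.460j  V(n2)=4.190+0.000j  V(n3)=4.100-0.5394j  V(n4)=14.13-6.067j  V(n5)=3.975-0.3051j
  i(V1)=-0.1480-0.2122j

0.3720-0.2111j A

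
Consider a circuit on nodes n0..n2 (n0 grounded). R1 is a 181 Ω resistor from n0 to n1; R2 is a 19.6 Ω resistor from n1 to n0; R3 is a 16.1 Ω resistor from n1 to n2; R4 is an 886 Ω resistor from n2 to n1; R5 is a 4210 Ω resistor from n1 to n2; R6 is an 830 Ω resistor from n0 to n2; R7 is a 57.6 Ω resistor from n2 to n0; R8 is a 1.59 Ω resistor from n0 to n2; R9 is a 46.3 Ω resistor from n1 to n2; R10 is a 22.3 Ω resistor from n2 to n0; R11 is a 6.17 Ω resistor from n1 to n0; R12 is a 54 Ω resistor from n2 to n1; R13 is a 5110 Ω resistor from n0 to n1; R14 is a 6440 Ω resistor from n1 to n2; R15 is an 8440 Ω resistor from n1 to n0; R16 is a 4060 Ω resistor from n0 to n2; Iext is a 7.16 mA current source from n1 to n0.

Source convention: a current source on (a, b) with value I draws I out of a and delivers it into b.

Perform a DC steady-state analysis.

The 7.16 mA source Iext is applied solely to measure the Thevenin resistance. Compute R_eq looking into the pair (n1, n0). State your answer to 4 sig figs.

R_eq = 3.234 Ω

Element admittances at DC:
  Y(R1) = 0.005525 S between n0,n1
  Y(R2) = 0.05102 S between n1,n0
  Y(R3) = 0.06211 S between n1,n2
  Y(R4) = 0.001129 S between n2,n1
  Y(R5) = 0.0002375 S between n1,n2
  Y(R6) = 0.001205 S between n0,n2
  Y(R7) = 0.01736 S between n2,n0
  Y(R8) = 0.6289 S between n0,n2
  Y(R9) = 0.02160 S between n1,n2
  Y(R10) = 0.04484 S between n2,n0
  Y(R11) = 0.1621 S between n1,n0
  Y(R12) = 0.01852 S between n2,n1
  Y(R13) = 0.0001957 S between n0,n1
  Y(R14) = 0.0001553 S between n1,n2
  Y(R15) = 0.0001185 S between n1,n0
  Y(R16) = 0.0002463 S between n0,n2
  Iext: injects 0.00716 A into n0 (from n1)
Assemble and solve the 2×2 MNA system:
  V(n1)=-0.02316  V(n2)=-0.003017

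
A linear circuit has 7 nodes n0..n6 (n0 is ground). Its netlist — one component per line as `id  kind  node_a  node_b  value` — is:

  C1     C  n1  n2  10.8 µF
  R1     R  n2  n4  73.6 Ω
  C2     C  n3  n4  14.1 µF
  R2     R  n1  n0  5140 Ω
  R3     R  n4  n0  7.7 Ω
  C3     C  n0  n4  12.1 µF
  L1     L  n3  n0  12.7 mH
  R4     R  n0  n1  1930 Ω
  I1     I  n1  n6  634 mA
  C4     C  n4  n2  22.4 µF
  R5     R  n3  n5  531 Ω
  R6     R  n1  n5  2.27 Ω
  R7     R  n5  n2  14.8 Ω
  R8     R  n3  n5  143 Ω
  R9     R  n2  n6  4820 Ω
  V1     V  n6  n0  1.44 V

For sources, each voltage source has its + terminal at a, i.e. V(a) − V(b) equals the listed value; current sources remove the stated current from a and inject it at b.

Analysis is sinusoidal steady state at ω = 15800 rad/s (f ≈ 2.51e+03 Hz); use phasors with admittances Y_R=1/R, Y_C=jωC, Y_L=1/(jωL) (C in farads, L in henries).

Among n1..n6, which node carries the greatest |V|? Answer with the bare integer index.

1

MNA unknowns: 6 node voltages V₁..V_6 plus 1 source current (V1)
C1: Y=0.000+0.1706j on G[1,2]
R1: Y=0.01359+0.000j on G[2,4]
C2: Y=0.000+0.2228j on G[3,4]
R2: Y=0.0001946+0.000j on G[1,0]
R3: Y=0.1299+0.000j on G[4,0]
C3: Y=0.000+0.1912j on G[0,4]
L1: Y=0.000-0.004984j on G[3,0]
R4: Y=0.0005181+0.000j on G[0,1]
I1: z[1]−=0.634, z[6]+=0.634
C4: Y=0.000+0.3539j on G[4,2]
R5: Y=0.001883+0.000j on G[3,5]
R6: Y=0.4405+0.000j on G[1,5]
R7: Y=0.06757+0.000j on G[5,2]
R8: Y=0.006993+0.000j on G[3,5]
R9: Y=0.0002075+0.000j on G[2,6]
V1: row V6−V0=1.44, i_V1 at 6,0
solve → V1=-3.121+7.193j, V2=-1.803+4.008j, V3=-1.472+2.380j, V4=-1.611+2.269j, V5=-2.920+6.694j, V6=1.440+0.000j
aux → i_V1=0.6333+0.0008316j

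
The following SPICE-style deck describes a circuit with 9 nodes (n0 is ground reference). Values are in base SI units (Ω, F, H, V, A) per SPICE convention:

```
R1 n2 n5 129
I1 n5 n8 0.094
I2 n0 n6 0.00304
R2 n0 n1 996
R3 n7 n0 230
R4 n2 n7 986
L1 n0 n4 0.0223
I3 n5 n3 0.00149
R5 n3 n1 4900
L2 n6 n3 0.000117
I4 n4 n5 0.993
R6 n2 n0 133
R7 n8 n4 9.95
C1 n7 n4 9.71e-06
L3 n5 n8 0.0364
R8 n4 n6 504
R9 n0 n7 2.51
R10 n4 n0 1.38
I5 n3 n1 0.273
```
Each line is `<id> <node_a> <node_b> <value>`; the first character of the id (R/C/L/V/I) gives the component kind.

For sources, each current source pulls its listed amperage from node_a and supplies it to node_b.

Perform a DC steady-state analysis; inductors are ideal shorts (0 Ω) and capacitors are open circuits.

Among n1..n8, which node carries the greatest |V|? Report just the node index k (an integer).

Apply KCL at each of the 8 non-ground nodes and solve the resulting linear system.
Node n1: branches {R2, R5, I5} → V_1 = 208.5
Node n2: branches {R1, R4, R6} → V_2 = 4.514
Node n3: branches {I3, R5, L2, I5} → V_3 = -103.2
Node n4: branches {L1, I4, R7, C1, R8, R10} → V_4 = 0.000
Node n5: branches {R1, I1, I3, I4, L3} → V_5 = 9.482
Node n6: branches {I2, L2, R8} → V_6 = -103.2
Node n7: branches {R3, R4, C1, R9} → V_7 = 0.01134
Node n8: branches {I1, R7, L3} → V_8 = 9.482
Source currents: i(L1)=0.2448, i(L2)=0.2079, i(L3)=0.8590

1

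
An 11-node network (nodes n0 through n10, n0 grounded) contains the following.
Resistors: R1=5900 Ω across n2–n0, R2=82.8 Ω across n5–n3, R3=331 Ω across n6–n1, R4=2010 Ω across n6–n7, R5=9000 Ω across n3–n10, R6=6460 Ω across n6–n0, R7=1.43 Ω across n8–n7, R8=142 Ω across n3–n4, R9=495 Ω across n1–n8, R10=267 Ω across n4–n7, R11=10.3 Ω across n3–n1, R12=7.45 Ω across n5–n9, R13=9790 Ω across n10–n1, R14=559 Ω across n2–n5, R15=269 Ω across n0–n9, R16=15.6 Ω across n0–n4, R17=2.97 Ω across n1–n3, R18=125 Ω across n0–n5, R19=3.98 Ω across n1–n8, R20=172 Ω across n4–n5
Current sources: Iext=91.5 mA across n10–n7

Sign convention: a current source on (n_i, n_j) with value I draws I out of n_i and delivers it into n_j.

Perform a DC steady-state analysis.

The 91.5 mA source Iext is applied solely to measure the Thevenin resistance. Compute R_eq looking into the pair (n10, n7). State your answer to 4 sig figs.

Apply KCL at each of the 10 non-ground nodes and solve the resulting linear system.
Node n1: branches {R3, R9, R11, R13, R17, R19} → V_1 = -0.01111
Node n2: branches {R1, R14} → V_2 = -0.04202
Node n3: branches {R2, R5, R8, R11, R17} → V_3 = -0.1170
Node n4: branches {R8, R10, R16, R20} → V_4 = 0.008316
Node n5: branches {R2, R12, R14, R18, R20} → V_5 = -0.04600
Node n6: branches {R3, R4, R6} → V_6 = 0.05459
Node n7: branches {R4, R7, R10, Iext} → V_7 = 0.4706
Node n8: branches {R7, R9, R19} → V_8 = 0.3425
Node n9: branches {R12, R15} → V_9 = -0.04476
Node n10: branches {R5, R13, Iext} → V_10 = -429.1

R_eq = 4695. Ω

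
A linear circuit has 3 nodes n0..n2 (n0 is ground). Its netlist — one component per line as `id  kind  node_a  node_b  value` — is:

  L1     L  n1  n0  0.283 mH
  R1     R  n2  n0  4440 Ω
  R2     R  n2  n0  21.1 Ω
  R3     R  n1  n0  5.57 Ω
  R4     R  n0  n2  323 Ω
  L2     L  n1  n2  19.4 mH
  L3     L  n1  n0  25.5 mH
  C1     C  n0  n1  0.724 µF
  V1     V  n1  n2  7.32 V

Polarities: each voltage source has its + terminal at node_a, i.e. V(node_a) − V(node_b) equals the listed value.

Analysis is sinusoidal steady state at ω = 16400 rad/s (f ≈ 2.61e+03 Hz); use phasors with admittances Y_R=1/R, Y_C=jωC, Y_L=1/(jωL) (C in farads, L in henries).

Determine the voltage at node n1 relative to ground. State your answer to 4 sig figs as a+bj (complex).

Apply KCL at each of the 2 non-ground nodes and solve the resulting linear system.
Node n1: branches {L1, R3, L2, L3, C1, V1} → V_1 = 0.8956+0.8012j
Node n2: branches {R1, R2, R4, L2, V1} → V_2 = -6.424+0.8012j
Source currents: i(V1)=-0.3258+0.06364j

0.8956+0.8012j V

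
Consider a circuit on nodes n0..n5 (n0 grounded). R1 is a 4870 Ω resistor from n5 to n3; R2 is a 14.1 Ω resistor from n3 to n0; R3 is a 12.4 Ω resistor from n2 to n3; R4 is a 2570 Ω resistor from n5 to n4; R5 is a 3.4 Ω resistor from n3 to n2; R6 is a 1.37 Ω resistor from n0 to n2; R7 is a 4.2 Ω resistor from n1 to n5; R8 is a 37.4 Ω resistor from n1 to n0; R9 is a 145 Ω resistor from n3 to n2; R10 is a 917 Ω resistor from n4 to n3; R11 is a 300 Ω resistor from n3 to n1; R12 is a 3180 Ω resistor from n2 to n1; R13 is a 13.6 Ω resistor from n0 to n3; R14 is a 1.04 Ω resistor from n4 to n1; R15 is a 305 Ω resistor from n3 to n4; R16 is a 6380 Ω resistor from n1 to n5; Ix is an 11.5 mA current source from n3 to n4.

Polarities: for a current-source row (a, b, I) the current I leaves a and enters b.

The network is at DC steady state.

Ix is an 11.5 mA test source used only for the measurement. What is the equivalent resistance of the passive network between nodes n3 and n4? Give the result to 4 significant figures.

R_eq = 30.87 Ω

Apply KCL at each of the 5 non-ground nodes and solve the resulting linear system.
Node n1: branches {R7, R8, R11, R12, R14, R16} → V_1 = 0.3226
Node n2: branches {R3, R5, R6, R9, R12} → V_2 = -0.007462
Node n3: branches {R1, R2, R3, R5, R9, R10, R11, R13, R15, Ix} → V_3 = -0.02201
Node n4: branches {R4, R10, R14, R15, Ix} → V_4 = 0.3330
Node n5: branches {R1, R4, R7, R16} → V_5 = 0.3223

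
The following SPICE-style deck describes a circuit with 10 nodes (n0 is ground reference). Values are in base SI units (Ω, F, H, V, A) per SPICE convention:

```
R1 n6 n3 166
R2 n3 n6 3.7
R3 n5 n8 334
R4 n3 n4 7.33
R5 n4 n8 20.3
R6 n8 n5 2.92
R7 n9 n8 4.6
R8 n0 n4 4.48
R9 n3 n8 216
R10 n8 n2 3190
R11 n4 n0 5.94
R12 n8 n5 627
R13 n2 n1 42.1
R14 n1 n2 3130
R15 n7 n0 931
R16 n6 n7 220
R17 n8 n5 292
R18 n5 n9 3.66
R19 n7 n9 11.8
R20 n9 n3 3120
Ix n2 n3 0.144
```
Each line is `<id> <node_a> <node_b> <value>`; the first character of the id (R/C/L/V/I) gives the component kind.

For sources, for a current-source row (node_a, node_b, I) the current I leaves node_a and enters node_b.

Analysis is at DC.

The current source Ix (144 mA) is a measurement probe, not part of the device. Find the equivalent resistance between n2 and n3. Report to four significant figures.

MNA unknowns: 9 node voltages V₁..V_9
R1: Y=0.006024 on G[6,3]
R2: Y=0.2703 on G[3,6]
R3: Y=0.002994 on G[5,8]
R4: Y=0.1364 on G[3,4]
R5: Y=0.04926 on G[4,8]
R6: Y=0.3425 on G[8,5]
R7: Y=0.2174 on G[9,8]
R8: Y=0.2232 on G[0,4]
R9: Y=0.004630 on G[3,8]
R10: Y=0.0003135 on G[8,2]
R11: Y=0.1684 on G[4,0]
R12: Y=0.001595 on G[8,5]
R13: Y=0.02375 on G[2,1]
R14: Y=0.0003195 on G[1,2]
R15: Y=0.001074 on G[7,0]
R16: Y=0.004545 on G[6,7]
R17: Y=0.003425 on G[8,5]
R18: Y=0.2732 on G[5,9]
R19: Y=0.08475 on G[7,9]
R20: Y=0.0003205 on G[9,3]
Ix: z[2]−=0.144, z[3]+=0.144
solve → V1=-461.7, V2=-461.7, V3=0.8515, V4=0.005672, V5=-2.273, V6=0.8043, V7=-2.068, V8=-2.292, V9=-2.248

R_eq = 3212. Ω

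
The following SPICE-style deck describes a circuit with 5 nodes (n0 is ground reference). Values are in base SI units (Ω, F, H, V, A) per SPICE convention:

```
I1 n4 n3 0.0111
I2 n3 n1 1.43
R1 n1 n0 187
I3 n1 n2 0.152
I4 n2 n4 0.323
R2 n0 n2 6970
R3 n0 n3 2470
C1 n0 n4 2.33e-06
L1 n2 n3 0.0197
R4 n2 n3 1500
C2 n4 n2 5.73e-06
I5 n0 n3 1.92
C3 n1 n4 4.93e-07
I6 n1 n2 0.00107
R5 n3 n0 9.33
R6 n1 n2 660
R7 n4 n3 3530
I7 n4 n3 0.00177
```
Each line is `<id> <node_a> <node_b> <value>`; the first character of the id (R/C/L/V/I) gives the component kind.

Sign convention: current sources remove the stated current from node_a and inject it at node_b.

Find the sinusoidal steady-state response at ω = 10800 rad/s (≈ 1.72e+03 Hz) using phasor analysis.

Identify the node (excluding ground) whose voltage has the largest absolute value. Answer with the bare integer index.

1

Apply KCL at each of the 4 non-ground nodes and solve the resulting linear system.
Node n1: branches {I2, R1, I3, C3, I6, R6} → V_1 = 141.3-96.61j
Node n2: branches {I3, I4, R2, L1, R4, C2, I6, R6} → V_2 = 26.96-33.43j
Node n3: branches {I1, I2, R3, L1, R4, I5, R5, R7, I7} → V_3 = 3.476-1.304j
Node n4: branches {I1, I4, C1, C2, C3, R7, I7} → V_4 = 26.30-31.25j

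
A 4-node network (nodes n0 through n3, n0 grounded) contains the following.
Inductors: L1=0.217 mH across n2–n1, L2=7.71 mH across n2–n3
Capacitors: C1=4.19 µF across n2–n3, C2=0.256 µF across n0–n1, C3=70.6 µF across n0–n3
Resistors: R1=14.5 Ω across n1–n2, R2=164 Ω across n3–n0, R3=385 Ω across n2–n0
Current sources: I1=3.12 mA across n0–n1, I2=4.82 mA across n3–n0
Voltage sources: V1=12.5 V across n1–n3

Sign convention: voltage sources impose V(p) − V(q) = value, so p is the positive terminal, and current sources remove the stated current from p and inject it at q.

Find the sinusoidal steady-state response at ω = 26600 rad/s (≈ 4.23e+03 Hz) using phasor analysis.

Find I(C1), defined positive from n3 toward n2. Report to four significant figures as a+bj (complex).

-1.136-2.401j A

MNA unknowns: 3 node voltages V₁..V_3 plus 1 source current (V1)
L1: Y=0.000-0.1732j on G[2,1]
C1: Y=0.000+0.1115j on G[2,3]
R1: Y=0.06897+0.000j on G[1,2]
C2: Y=0.000+0.006810j on G[0,1]
R2: Y=0.006098+0.000j on G[3,0]
L2: Y=0.000-0.004876j on G[2,3]
C3: Y=0.000+1.878j on G[0,3]
R3: Y=0.002597+0.000j on G[2,0]
I1: z[0]−=0.00312, z[1]+=0.00312
I2: z[3]−=0.00482, z[0]+=0.00482
V1: row V1−V3=12.5, i_V1 at 1,3
solve → V1=12.47+0.03045j, V2=21.51-10.16j, V3=-0.03126+0.03045j
aux → i_V1=-1.139-2.355j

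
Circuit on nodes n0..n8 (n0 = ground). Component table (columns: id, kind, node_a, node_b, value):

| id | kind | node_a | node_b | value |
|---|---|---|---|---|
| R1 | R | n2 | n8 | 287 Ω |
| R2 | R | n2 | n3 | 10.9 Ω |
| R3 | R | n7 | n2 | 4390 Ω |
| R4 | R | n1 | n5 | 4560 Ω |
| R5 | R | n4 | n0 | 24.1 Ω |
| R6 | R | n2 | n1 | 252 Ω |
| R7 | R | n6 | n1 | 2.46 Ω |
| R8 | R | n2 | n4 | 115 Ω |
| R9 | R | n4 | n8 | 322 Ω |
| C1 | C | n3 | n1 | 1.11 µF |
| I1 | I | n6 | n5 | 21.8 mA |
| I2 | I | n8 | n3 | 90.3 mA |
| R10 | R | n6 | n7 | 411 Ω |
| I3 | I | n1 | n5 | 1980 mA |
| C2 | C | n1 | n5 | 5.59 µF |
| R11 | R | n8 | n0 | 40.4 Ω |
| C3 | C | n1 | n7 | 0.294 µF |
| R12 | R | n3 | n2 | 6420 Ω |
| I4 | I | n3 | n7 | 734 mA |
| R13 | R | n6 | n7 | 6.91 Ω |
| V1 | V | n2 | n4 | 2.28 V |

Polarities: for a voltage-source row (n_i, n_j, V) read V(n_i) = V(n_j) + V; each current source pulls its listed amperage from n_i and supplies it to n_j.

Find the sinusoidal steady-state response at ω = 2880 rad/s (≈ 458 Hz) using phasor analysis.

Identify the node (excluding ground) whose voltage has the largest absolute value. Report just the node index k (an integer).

Apply KCL at each of the 8 non-ground nodes and solve the resulting linear system.
Node n1: branches {R4, R6, R7, C1, I3, C2, C3} → V_1 = 110.8-84.63j
Node n2: branches {R1, R2, R3, R6, R8, R12, V1} → V_2 = 3.673+0.000j
Node n3: branches {R2, C1, I2, R12, I4} → V_3 = -0.2532+3.864j
Node n4: branches {R5, R8, R9, V1} → V_4 = 1.393+0.000j
Node n5: branches {R4, I1, I3, C2} → V_5 = 112.5-209.0j
Node n6: branches {R7, I1, R10, R13} → V_6 = 112.5-84.60j
Node n7: branches {R3, R10, C3, I4, R13} → V_7 = 117.3-84.51j
Node n8: branches {R1, R9, I2, R11} → V_8 = -2.335+0.000j
Source currents: i(V1)=0.04954+0.000j

5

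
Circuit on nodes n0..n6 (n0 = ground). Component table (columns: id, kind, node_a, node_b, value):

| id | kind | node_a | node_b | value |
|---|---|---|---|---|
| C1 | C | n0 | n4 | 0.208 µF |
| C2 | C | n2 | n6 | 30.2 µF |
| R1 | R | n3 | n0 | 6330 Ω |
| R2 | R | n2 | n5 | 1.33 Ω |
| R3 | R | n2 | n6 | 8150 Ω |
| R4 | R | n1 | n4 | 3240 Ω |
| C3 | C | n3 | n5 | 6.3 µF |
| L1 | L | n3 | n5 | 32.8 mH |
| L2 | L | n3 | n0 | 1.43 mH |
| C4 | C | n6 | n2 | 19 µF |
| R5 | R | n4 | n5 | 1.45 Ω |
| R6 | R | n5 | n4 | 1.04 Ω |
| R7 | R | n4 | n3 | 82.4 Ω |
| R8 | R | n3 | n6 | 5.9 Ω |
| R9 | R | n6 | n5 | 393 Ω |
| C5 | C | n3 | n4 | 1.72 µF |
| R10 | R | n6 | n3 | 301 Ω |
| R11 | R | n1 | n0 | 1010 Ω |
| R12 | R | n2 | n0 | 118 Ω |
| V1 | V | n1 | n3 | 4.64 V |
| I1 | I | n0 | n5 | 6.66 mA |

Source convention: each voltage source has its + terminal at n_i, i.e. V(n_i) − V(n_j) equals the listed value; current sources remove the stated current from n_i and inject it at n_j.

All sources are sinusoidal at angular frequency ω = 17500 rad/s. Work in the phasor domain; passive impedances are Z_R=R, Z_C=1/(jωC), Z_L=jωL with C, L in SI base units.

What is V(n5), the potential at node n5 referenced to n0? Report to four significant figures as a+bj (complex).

MNA unknowns: 6 node voltages V₁..V_6 plus 1 source current (V1)
C1: Y=0.000+0.003640j on G[0,4]
C2: Y=0.000+0.5285j on G[2,6]
R1: Y=0.0001580+0.000j on G[3,0]
R2: Y=0.7519+0.000j on G[2,5]
R3: Y=0.0001227+0.000j on G[2,6]
R4: Y=0.0003086+0.000j on G[1,4]
C3: Y=0.000+0.1103j on G[3,5]
L1: Y=0.000-0.001742j on G[3,5]
L2: Y=0.000-0.03996j on G[3,0]
C4: Y=0.000+0.3325j on G[6,2]
R5: Y=0.6897+0.000j on G[4,5]
R6: Y=0.9615+0.000j on G[5,4]
R7: Y=0.01214+0.000j on G[4,3]
R8: Y=0.1695+0.000j on G[3,6]
R9: Y=0.002545+0.000j on G[6,5]
C5: Y=0.000+0.03010j on G[3,4]
R10: Y=0.003322+0.000j on G[6,3]
R11: Y=0.0009901+0.000j on G[1,0]
R12: Y=0.008475+0.000j on G[2,0]
V1: row V1−V3=4.64, i_V1 at 1,3
I1: z[0]−=0.00666, z[5]+=0.00666
solve → V1=4.649+0.04731j, V2=0.02781+0.02394j, V3=0.009481+0.04731j, V4=0.03342+0.01959j, V5=0.03319+0.01989j, V6=0.03158+0.02838j
aux → i_V1=-0.006028-5.540e-05j

0.03319+0.01989j V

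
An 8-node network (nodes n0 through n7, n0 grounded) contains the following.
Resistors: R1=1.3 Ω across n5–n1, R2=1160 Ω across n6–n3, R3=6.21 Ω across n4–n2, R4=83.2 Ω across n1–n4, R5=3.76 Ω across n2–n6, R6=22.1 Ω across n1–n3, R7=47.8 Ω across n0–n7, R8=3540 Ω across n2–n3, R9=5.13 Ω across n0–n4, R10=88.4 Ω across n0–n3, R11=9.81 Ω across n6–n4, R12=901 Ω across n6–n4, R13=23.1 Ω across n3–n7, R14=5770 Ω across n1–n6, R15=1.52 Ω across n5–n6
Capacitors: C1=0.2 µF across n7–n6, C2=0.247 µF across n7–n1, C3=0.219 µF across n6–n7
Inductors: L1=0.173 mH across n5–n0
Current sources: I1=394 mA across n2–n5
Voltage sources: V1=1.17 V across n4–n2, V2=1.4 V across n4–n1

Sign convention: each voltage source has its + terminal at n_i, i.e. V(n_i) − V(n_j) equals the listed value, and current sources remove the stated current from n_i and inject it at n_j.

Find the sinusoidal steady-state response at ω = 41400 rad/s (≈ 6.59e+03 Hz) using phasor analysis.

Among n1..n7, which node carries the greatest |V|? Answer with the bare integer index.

1

Apply KCL at each of the 7 non-ground nodes and solve the resulting linear system.
Node n1: branches {R1, R4, R6, C2, R14, V2} → V_1 = -1.054-0.2984j
Node n2: branches {R3, R5, R8, I1, V1} → V_2 = -0.8239-0.2984j
Node n3: branches {R2, R6, R8, R10, R13} → V_3 = -0.6643-0.2618j
Node n4: branches {R3, R4, R9, R11, R12, V1, V2} → V_4 = 0.3461-0.2984j
Node n5: branches {R1, L1, I1, R15} → V_5 = -0.4813-0.3645j
Node n6: branches {R2, R5, C1, R11, R12, R14, R15, C3} → V_6 = -0.4881-0.3398j
Node n7: branches {C1, R7, C2, R13, C3} → V_7 = -0.4332-0.2902j
Source currents: i(V1)=0.1162+0.01100j, i(V2)=-0.4749+0.04290j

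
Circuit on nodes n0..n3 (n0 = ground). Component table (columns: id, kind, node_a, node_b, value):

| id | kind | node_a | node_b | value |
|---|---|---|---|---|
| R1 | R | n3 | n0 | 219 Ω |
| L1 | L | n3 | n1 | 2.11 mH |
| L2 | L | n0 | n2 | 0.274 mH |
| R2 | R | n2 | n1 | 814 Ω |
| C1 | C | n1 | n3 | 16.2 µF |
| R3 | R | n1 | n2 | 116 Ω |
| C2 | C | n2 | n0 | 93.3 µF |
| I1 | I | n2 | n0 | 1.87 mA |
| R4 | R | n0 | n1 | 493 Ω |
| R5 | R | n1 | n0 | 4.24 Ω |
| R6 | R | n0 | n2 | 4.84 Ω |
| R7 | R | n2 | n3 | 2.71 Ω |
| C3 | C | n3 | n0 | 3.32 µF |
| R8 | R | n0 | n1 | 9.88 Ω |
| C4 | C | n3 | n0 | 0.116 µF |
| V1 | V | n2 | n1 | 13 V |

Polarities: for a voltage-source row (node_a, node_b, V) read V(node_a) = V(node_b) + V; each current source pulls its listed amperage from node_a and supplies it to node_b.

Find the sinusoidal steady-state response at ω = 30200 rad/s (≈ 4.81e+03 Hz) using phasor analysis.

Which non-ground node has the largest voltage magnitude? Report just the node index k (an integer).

Apply KCL at each of the 3 non-ground nodes and solve the resulting linear system.
Node n1: branches {L1, R2, C1, R3, R4, R5, R8, V1} → V_1 = -12.45-1.303j
Node n2: branches {L2, R2, R3, C2, I1, R6, R7, V1} → V_2 = 0.5485-1.303j
Node n3: branches {R1, L1, C1, R7, C3, C4} → V_3 = -7.139-6.038j
Source currents: i(V1)=-6.593-2.958j

1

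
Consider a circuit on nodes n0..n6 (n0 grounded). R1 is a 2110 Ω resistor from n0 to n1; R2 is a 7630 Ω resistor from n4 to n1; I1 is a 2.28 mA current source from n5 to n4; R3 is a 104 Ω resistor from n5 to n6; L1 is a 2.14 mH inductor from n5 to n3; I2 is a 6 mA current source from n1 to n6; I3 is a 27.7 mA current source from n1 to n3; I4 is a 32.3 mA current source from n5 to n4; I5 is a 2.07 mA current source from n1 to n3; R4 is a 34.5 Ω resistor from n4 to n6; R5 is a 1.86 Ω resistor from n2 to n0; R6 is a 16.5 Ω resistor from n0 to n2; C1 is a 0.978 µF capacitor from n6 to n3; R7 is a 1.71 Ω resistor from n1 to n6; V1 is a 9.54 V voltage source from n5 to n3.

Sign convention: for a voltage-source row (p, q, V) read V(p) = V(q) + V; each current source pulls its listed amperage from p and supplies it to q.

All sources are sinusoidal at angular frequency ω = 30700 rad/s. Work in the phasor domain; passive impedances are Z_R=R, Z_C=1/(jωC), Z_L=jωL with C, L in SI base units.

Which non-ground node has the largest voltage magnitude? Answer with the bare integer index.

MNA unknowns: 6 node voltages V₁..V_6 plus 1 source current (V1)
R1: Y=0.0004739+0.000j on G[0,1]
R2: Y=0.0001311+0.000j on G[4,1]
I1: z[5]−=0.00228, z[4]+=0.00228
R3: Y=0.009615+0.000j on G[5,6]
L1: Y=0.000-0.01522j on G[5,3]
I2: z[1]−=0.006, z[6]+=0.006
I3: z[1]−=0.0277, z[3]+=0.0277
I4: z[5]−=0.0323, z[4]+=0.0323
I5: z[1]−=0.00207, z[3]+=0.00207
R4: Y=0.02899+0.000j on G[4,6]
R5: Y=0.5376+0.000j on G[2,0]
R6: Y=0.06061+0.000j on G[0,2]
C1: Y=0.000+0.03002j on G[6,3]
R7: Y=0.5848+0.000j on G[1,6]
V1: row V5−V3=9.54, i_V1 at 5,3
solve → V1=0.000+0.000j, V2=0.000+0.000j, V3=-0.8731+2.916j, V4=1.248+0.000j, V5=8.667+2.916j, V6=0.06089+0.000j
aux → i_V1=-0.1173+0.1172j

5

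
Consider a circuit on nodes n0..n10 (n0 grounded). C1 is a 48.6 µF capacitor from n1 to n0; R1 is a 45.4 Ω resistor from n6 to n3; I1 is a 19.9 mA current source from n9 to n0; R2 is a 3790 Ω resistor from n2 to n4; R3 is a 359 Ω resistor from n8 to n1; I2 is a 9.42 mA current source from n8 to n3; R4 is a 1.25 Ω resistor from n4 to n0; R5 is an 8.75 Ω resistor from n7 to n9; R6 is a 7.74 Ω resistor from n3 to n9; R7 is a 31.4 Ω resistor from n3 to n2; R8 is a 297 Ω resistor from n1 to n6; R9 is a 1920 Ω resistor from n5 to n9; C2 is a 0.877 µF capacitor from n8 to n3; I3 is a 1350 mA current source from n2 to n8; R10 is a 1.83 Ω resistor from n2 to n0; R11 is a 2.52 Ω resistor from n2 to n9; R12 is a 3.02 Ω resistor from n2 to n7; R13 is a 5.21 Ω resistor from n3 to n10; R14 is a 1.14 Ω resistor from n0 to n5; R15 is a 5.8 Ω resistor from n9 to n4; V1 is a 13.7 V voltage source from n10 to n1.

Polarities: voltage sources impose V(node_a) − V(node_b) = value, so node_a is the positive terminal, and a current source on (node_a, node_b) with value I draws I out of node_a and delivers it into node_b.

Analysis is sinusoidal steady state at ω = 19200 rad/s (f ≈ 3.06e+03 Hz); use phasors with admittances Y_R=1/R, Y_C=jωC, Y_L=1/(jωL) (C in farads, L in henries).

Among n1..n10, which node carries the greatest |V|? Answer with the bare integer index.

Apply KCL at each of the 10 non-ground nodes and solve the resulting linear system.
Node n1: branches {C1, R3, R8, V1} → V_1 = -0.1096+0.2936j
Node n2: branches {R2, R7, I3, R10, R11, R12} → V_2 = -0.04105+0.1281j
Node n3: branches {R1, I2, R6, R7, C2, R13} → V_3 = 11.63+0.8419j
Node n4: branches {R2, R4, R15} → V_4 = 0.3443+0.04015j
Node n5: branches {R9, R14} → V_5 = 0.001153+0.0001343j
Node n6: branches {R1, R8} → V_6 = 10.08+0.7692j
Node n7: branches {R5, R12} → V_7 = 0.4679+0.1533j
Node n8: branches {R3, I2, C2, I3} → V_8 = 24.05-74.78j
Node n9: branches {I1, R5, R6, R9, R11, R15} → V_9 = 1.943+0.2263j
Node n10: branches {R13, V1} → V_10 = 13.59+0.2936j
Source currents: i(V1)=-0.3755+0.1052j

8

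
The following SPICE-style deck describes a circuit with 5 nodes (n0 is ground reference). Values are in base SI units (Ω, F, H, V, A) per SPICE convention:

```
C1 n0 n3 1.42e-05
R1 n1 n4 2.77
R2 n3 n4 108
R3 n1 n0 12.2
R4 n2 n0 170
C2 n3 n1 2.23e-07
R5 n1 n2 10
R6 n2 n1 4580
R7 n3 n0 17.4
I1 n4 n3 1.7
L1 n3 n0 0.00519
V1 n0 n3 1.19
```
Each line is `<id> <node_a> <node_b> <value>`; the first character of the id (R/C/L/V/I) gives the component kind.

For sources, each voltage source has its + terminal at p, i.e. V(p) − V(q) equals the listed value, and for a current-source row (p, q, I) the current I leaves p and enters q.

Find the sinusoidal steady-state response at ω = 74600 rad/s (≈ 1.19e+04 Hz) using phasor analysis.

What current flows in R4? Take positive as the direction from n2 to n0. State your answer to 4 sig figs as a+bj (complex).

MNA unknowns: 4 node voltages V₁..V_4 plus 1 source current (V1)
C1: Y=0.000+1.059j on G[0,3]
R1: Y=0.3610+0.000j on G[1,4]
R2: Y=0.009259+0.000j on G[3,4]
R3: Y=0.08197+0.000j on G[1,0]
R4: Y=0.005882+0.000j on G[2,0]
C2: Y=0.000+0.01664j on G[3,1]
R5: Y=0.1000+0.000j on G[1,2]
R6: Y=0.0002183+0.000j on G[2,1]
R7: Y=0.05747+0.000j on G[3,0]
I1: z[4]−=1.7, z[3]+=1.7
L1: Y=0.000-0.002583j on G[3,0]
V1: row V0−V3=1.19, i_V1 at 0,3
solve → V1=-16.81+2.692j, V2=-15.88+2.543j, V3=-1.190+0.000j, V4=-21.01+2.625j
aux → i_V1=-1.540-1.022j

-0.09342+0.01496j A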